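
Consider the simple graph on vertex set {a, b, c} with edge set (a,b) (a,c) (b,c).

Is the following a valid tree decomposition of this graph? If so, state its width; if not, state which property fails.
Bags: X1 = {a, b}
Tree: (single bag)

A tree decomposition must satisfy three properties: every vertex lies in some bag; for every edge, both endpoints lie together in some bag; and for every vertex, the bags containing it form a connected subtree. Here vertex c appears in no bag, so the decomposition is invalid.

No — vertex c appears in no bag.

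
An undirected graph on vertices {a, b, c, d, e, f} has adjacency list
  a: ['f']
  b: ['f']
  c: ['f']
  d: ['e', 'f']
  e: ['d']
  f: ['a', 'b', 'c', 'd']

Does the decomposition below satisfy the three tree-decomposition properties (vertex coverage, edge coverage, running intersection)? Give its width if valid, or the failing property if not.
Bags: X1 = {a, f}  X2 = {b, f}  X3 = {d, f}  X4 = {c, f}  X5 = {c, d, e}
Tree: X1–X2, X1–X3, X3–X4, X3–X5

A tree decomposition must satisfy three properties: every vertex lies in some bag; for every edge, both endpoints lie together in some bag; and for every vertex, the bags containing it form a connected subtree. Here bags containing vertex c are not connected in the tree, so the decomposition is invalid.

No — bags containing vertex c are not connected in the tree.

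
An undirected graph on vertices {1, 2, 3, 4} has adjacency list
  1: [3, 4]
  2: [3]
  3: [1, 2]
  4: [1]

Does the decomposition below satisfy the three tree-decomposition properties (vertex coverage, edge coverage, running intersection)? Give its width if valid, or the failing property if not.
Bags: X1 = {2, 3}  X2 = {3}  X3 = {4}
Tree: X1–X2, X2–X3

No — vertex 1 appears in no bag.

A tree decomposition must satisfy three properties: every vertex lies in some bag; for every edge, both endpoints lie together in some bag; and for every vertex, the bags containing it form a connected subtree. Here vertex 1 appears in no bag, so the decomposition is invalid.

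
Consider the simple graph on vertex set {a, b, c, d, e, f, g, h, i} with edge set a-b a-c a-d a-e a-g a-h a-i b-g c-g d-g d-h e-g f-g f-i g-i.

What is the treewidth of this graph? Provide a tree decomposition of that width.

Every bag has size at most 3, so the width is 3 − 1 = 2 and tw(G) ≤ 2. For the lower bound, the 3 vertices {a, d, g} are pairwise adjacent, and any tree decomposition puts a clique entirely inside one bag — forcing width ≥ 2. Therefore the treewidth is 2.

Treewidth 2.
One such decomposition:
Bags: B1 = {a, g, i}  B2 = {a, b, g}  B3 = {a, e, g}  B4 = {a, d, g}  B5 = {a, d, h}  B6 = {a, c, g}  B7 = {f, g, i}
Tree: B1–B2, B2–B3, B1–B4, B4–B5, B3–B6, B1–B7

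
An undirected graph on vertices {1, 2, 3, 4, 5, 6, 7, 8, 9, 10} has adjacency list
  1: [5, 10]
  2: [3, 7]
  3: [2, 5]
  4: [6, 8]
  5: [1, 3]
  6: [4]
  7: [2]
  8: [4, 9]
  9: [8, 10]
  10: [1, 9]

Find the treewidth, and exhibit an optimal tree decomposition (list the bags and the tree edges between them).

The largest bag has 2 vertices, giving width 1; this decomposition certifies tw(G) ≤ 1. G has an edge, so its treewidth is at least 1. Hence tw(G) = 1 exactly.

Treewidth 1.
Bags: B1 = {4, 6}  B2 = {4, 8}  B3 = {8, 9}  B4 = {9, 10}  B5 = {1, 10}  B6 = {1, 5}  B7 = {3, 5}  B8 = {2, 3}  B9 = {2, 7}
Tree: B1–B2, B2–B3, B3–B4, B4–B5, B5–B6, B6–B7, B7–B8, B8–B9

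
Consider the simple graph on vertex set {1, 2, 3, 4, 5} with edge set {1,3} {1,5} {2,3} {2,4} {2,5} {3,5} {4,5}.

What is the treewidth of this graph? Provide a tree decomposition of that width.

Treewidth 2.
One such decomposition:
Bags: B1 = {2, 4, 5}  B2 = {2, 3, 5}  B3 = {1, 3, 5}
Tree: B1–B2, B2–B3

Every bag has size at most 3, so the width is 3 − 1 = 2 and tw(G) ≤ 2. For the lower bound, the 3 vertices {1, 3, 5} are pairwise adjacent, and any tree decomposition puts a clique entirely inside one bag — forcing width ≥ 2. Combining the bounds, tw(G) = 2.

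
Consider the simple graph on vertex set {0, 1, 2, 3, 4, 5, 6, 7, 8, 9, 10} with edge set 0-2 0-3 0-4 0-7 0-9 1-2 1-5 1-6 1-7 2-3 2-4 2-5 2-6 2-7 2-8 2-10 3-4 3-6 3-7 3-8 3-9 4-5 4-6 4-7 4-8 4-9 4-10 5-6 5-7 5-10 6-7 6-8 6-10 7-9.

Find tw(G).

4

A width-4 tree decomposition is:
Bags: B1 = {2, 3, 4, 6, 7}  B2 = {2, 4, 5, 6, 7}  B3 = {2, 3, 4, 6, 8}  B4 = {2, 4, 5, 6, 10}  B5 = {0, 2, 3, 4, 7}  B6 = {1, 2, 5, 6, 7}  B7 = {0, 3, 4, 7, 9}
Tree: B1–B2, B1–B3, B2–B4, B1–B5, B2–B6, B5–B7
Every bag has size at most 5, so the width is 5 − 1 = 4 and tw(G) ≤ 4. For the lower bound, the 5 vertices {0, 3, 4, 7, 9} are pairwise adjacent, and any tree decomposition puts a clique entirely inside one bag — forcing width ≥ 4. Hence tw(G) = 4 exactly.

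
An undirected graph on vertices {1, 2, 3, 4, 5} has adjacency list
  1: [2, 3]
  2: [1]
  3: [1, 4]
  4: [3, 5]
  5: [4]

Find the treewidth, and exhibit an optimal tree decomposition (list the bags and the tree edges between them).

Every bag has size at most 2, so the width is 2 − 1 = 1 and tw(G) ≤ 1. Since G has at least one edge (e.g. 5–4), it is not an edgeless graph, so tw(G) ≥ 1. Therefore the treewidth is 1.

Treewidth 1.
One such decomposition:
Bags: B1 = {4, 5}  B2 = {3, 4}  B3 = {1, 3}  B4 = {1, 2}
Tree: B1–B2, B2–B3, B3–B4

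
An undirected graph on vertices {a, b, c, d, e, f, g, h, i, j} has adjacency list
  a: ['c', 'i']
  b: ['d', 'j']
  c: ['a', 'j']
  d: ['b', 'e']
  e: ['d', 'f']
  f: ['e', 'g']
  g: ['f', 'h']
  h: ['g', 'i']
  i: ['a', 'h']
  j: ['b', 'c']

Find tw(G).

2

A width-2 tree decomposition is:
Bags: B1 = {f, g, h}  B2 = {e, f, h}  B3 = {d, e, h}  B4 = {b, d, h}  B5 = {b, h, j}  B6 = {c, h, j}  B7 = {a, c, h}  B8 = {a, h, i}
Tree: B1–B2, B2–B3, B3–B4, B4–B5, B5–B6, B6–B7, B7–B8
Each bag holds 3 vertices, so the decomposition has width 2, which upper-bounds the treewidth. Since h–g–f–e–d–b–j–c–a–i–h is a cycle in G, G is not acyclic. Forests are exactly the graphs of treewidth ≤ 1, so tw(G) ≥ 2. Combining the bounds, tw(G) = 2.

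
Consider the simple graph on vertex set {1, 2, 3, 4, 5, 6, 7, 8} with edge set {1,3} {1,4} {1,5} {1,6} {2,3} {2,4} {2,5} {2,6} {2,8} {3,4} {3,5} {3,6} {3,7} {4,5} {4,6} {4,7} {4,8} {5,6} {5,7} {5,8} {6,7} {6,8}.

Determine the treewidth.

4

A width-4 tree decomposition is:
Bags: B1 = {3, 4, 5, 6, 7}  B2 = {1, 3, 4, 5, 6}  B3 = {2, 3, 4, 5, 6}  B4 = {2, 4, 5, 6, 8}
Tree: B1–B2, B1–B3, B3–B4
The largest bag has 5 vertices, giving width 4; this decomposition certifies tw(G) ≤ 4. On the other hand G contains the 5-clique {2, 4, 5, 6, 8}. A clique must lie in a single bag of any decomposition, so no decomposition can have width below 4. Combining the bounds, tw(G) = 4.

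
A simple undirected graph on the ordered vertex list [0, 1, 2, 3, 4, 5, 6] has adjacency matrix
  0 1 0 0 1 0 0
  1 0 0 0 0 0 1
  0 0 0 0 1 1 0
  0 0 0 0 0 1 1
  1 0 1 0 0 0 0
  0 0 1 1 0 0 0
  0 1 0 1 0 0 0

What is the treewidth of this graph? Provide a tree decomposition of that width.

The largest bag has 3 vertices, giving width 2; this decomposition certifies tw(G) ≤ 2. Since 2–5–3–6–1–0–4–2 is a cycle in G, G is not acyclic. Forests are exactly the graphs of treewidth ≤ 1, so tw(G) ≥ 2. Hence tw(G) = 2 exactly.

Treewidth 2.
One optimal decomposition is:
Bags: B1 = {2, 3, 5}  B2 = {2, 3, 6}  B3 = {1, 2, 6}  B4 = {0, 1, 2}  B5 = {0, 2, 4}
Tree: B1–B2, B2–B3, B3–B4, B4–B5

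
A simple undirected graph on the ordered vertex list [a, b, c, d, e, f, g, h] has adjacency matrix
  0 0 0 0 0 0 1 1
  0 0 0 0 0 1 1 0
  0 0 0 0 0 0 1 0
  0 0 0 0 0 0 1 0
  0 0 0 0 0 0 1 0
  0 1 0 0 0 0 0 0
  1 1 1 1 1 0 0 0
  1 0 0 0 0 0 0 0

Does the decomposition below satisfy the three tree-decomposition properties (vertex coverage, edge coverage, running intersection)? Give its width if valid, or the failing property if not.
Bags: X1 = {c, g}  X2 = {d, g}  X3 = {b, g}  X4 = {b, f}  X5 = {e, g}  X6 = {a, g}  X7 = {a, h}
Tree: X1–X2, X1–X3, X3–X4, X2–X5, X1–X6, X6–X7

Yes; width 1.

Vertex coverage: the bags together contain {a, b, c, d, e, f, g, h}, the full vertex set. Edge coverage: each edge of G has both endpoints in at least one bag. Running intersection: for every vertex, the bags containing it form a connected subtree. All three properties hold, so this is a valid tree decomposition of width max|bag| − 1 = 1, and hence tw(G) ≤ 1.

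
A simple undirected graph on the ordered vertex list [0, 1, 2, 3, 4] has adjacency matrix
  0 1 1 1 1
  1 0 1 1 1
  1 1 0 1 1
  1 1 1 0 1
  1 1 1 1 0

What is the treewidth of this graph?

4

A width-4 tree decomposition is:
Bags: B1 = {0, 1, 2, 3, 4}
Tree: (single bag)
With just one bag of size 5, the width is 5 − 1 = 4, so tw(G) ≤ 4. Conversely, {0, 1, 2, 3, 4} is a clique of size 5, and the vertices of any clique must share a bag in every tree decomposition; so some bag has ≥ 5 vertices and tw(G) ≥ 4. Combining the bounds, tw(G) = 4.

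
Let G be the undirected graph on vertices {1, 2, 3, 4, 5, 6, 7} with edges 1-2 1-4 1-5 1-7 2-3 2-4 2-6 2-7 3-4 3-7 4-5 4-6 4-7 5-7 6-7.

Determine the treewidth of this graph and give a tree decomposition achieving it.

Treewidth 3.
One optimal decomposition is:
Bags: B1 = {1, 2, 4, 7}  B2 = {1, 4, 5, 7}  B3 = {2, 3, 4, 7}  B4 = {2, 4, 6, 7}
Tree: B1–B2, B1–B3, B3–B4

The largest bag has 4 vertices, giving width 3; this decomposition certifies tw(G) ≤ 3. Conversely, {1, 2, 4, 7} is a clique of size 4, and the vertices of any clique must share a bag in every tree decomposition; so some bag has ≥ 4 vertices and tw(G) ≥ 3. Hence tw(G) = 3 exactly.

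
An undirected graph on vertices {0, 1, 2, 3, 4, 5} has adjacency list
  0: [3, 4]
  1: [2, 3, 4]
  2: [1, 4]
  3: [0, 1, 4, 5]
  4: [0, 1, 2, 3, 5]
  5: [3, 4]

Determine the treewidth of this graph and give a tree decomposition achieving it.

The largest bag has 3 vertices, giving width 2; this decomposition certifies tw(G) ≤ 2. For the lower bound, the 3 vertices {1, 2, 4} are pairwise adjacent, and any tree decomposition puts a clique entirely inside one bag — forcing width ≥ 2. Hence tw(G) = 2 exactly.

Treewidth 2.
One such decomposition:
Bags: B1 = {3, 4, 5}  B2 = {0, 3, 4}  B3 = {1, 3, 4}  B4 = {1, 2, 4}
Tree: B1–B2, B1–B3, B3–B4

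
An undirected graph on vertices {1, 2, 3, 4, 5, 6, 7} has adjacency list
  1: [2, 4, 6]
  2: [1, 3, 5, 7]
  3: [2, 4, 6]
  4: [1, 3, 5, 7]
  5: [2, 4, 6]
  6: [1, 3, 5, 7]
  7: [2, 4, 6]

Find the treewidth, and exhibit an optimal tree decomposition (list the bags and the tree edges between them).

Each bag holds 4 vertices, so the decomposition has width 3, which upper-bounds the treewidth. For the lower bound: the 4 vertex sets {2,3}, {1,6}, {4}, {7} are disjoint, each induces a connected subgraph, and every pair is joined by at least one edge of G. Contracting each set to a single vertex therefore yields K_{4} as a minor, and since treewidth is minor-monotone, tw(G) ≥ tw(K_{4}) = 3. Combining the bounds, tw(G) = 3.

Treewidth 3.
One optimal decomposition is:
Bags: B1 = {2, 3, 4, 6}  B2 = {1, 2, 4, 6}  B3 = {2, 4, 6, 7}  B4 = {2, 4, 5, 6}
Tree: B1–B2, B2–B3, B3–B4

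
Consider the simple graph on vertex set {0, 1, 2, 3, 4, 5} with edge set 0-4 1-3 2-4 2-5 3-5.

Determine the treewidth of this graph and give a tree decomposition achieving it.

Each bag holds 2 vertices, so the decomposition has width 1, which upper-bounds the treewidth. Since G has at least one edge (e.g. 0–4), it is not an edgeless graph, so tw(G) ≥ 1. Therefore the treewidth is 1.

Treewidth 1.
Bags: B1 = {0, 4}  B2 = {2, 4}  B3 = {2, 5}  B4 = {3, 5}  B5 = {1, 3}
Tree: B1–B2, B2–B3, B3–B4, B4–B5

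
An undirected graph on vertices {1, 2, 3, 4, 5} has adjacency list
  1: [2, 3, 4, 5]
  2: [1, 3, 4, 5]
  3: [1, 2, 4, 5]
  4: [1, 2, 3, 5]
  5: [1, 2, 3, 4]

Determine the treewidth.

A width-4 tree decomposition is:
Bags: B1 = {1, 2, 3, 4, 5}
Tree: (single bag)
With just one bag of size 5, the width is 5 − 1 = 4, so tw(G) ≤ 4. For the lower bound, the 5 vertices {1, 2, 3, 4, 5} are pairwise adjacent, and any tree decomposition puts a clique entirely inside one bag — forcing width ≥ 4. The upper and lower bounds meet at 4, so that is the treewidth.

4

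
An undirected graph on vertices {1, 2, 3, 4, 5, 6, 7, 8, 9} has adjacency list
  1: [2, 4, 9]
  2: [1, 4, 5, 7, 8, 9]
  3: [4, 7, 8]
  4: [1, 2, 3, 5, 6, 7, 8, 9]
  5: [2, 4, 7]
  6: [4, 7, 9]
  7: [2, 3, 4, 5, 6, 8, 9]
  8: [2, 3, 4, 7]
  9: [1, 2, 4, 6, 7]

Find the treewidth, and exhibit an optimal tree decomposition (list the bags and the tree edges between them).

Treewidth 3.
One such decomposition:
Bags: B1 = {2, 4, 7, 9}  B2 = {2, 4, 7, 8}  B3 = {3, 4, 7, 8}  B4 = {2, 4, 5, 7}  B5 = {4, 6, 7, 9}  B6 = {1, 2, 4, 9}
Tree: B1–B2, B2–B3, B2–B4, B1–B5, B1–B6

Every bag has size at most 4, so the width is 4 − 1 = 3 and tw(G) ≤ 3. On the other hand G contains the 4-clique {1, 2, 4, 9}. A clique must lie in a single bag of any decomposition, so no decomposition can have width below 3. Hence tw(G) = 3 exactly.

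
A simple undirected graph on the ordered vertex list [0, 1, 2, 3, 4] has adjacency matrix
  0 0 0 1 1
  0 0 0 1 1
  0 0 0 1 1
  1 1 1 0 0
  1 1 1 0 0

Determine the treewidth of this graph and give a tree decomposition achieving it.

Treewidth 2.
One optimal decomposition is:
Bags: B1 = {1, 3, 4}  B2 = {2, 3, 4}  B3 = {0, 3, 4}
Tree: B1–B2, B2–B3

The largest bag has 3 vertices, giving width 2; this decomposition certifies tw(G) ≤ 2. The edges 3–1–4–2–3 form a cycle, so G is not a tree and its treewidth is at least 2. Combining the bounds, tw(G) = 2.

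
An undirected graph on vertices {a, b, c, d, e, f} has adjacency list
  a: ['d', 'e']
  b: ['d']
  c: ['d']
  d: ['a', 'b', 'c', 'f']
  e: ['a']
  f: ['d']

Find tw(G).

1

A width-1 tree decomposition is:
Bags: B1 = {d, f}  B2 = {a, d}  B3 = {b, d}  B4 = {c, d}  B5 = {a, e}
Tree: B1–B2, B1–B3, B2–B4, B2–B5
The largest bag has 2 vertices, giving width 1; this decomposition certifies tw(G) ≤ 1. Any graph with an edge has treewidth ≥ 1, and G has the edge d–f. Combining the bounds, tw(G) = 1.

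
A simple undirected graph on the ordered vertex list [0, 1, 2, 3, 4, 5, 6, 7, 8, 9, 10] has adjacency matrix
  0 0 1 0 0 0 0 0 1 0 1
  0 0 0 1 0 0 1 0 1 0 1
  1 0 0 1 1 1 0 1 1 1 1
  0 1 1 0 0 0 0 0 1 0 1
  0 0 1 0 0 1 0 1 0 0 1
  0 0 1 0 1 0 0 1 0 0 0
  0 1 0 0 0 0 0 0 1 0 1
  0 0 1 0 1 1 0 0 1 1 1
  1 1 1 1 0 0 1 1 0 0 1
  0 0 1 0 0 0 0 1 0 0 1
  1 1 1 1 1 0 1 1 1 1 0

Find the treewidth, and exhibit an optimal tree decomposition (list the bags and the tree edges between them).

Treewidth 3.
One optimal decomposition is:
Bags: B1 = {2, 3, 8, 10}  B2 = {1, 3, 8, 10}  B3 = {0, 2, 8, 10}  B4 = {1, 6, 8, 10}  B5 = {2, 7, 8, 10}  B6 = {2, 7, 9, 10}  B7 = {2, 4, 7, 10}  B8 = {2, 4, 5, 7}
Tree: B1–B2, B1–B3, B2–B4, B1–B5, B5–B6, B6–B7, B7–B8

Every bag has size at most 4, so the width is 4 − 1 = 3 and tw(G) ≤ 3. On the other hand G contains the 4-clique {1, 3, 8, 10}. A clique must lie in a single bag of any decomposition, so no decomposition can have width below 3. Hence tw(G) = 3 exactly.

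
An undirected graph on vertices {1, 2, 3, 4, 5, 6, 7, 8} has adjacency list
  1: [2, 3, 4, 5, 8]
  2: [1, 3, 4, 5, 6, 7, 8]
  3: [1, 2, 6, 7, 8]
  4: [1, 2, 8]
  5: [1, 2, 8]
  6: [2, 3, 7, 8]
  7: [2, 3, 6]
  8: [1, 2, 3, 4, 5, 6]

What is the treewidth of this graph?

A width-3 tree decomposition is:
Bags: B1 = {1, 2, 3, 8}  B2 = {2, 3, 6, 8}  B3 = {2, 3, 6, 7}  B4 = {1, 2, 5, 8}  B5 = {1, 2, 4, 8}
Tree: B1–B2, B2–B3, B1–B4, B4–B5
Every bag has size at most 4, so the width is 4 − 1 = 3 and tw(G) ≤ 3. Conversely, {1, 2, 3, 8} is a clique of size 4, and the vertices of any clique must share a bag in every tree decomposition; so some bag has ≥ 4 vertices and tw(G) ≥ 3. The upper and lower bounds meet at 3, so that is the treewidth.

3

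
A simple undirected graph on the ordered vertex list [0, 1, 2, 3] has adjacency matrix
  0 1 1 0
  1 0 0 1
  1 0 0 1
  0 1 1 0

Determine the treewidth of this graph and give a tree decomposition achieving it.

Treewidth 2.
One such decomposition:
Bags: B1 = {0, 1, 3}  B2 = {0, 2, 3}
Tree: B1–B2

Each bag holds 3 vertices, so the decomposition has width 2, which upper-bounds the treewidth. For the lower bound, G contains the cycle 0–1–3–2–0, so G is not a forest; only forests have treewidth ≤ 1, hence tw(G) ≥ 2. Combining the bounds, tw(G) = 2.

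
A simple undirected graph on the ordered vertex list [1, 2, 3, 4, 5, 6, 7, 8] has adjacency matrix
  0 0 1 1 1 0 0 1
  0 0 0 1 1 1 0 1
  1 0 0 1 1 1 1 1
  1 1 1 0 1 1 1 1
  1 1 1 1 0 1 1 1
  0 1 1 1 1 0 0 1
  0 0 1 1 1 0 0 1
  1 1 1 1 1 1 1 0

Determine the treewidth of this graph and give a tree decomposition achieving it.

Each bag holds 5 vertices, so the decomposition has width 4, which upper-bounds the treewidth. Conversely, {2, 4, 5, 6, 8} is a clique of size 5, and the vertices of any clique must share a bag in every tree decomposition; so some bag has ≥ 5 vertices and tw(G) ≥ 4. The upper and lower bounds meet at 4, so that is the treewidth.

Treewidth 4.
One such decomposition:
Bags: B1 = {3, 4, 5, 7, 8}  B2 = {1, 3, 4, 5, 8}  B3 = {3, 4, 5, 6, 8}  B4 = {2, 4, 5, 6, 8}
Tree: B1–B2, B1–B3, B3–B4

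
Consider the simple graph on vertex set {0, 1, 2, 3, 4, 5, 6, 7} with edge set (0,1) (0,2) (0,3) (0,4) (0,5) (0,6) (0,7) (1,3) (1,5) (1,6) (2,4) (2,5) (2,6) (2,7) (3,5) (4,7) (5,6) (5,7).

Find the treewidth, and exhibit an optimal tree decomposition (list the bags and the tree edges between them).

The largest bag has 4 vertices, giving width 3; this decomposition certifies tw(G) ≤ 3. Conversely, {0, 2, 4, 7} is a clique of size 4, and the vertices of any clique must share a bag in every tree decomposition; so some bag has ≥ 4 vertices and tw(G) ≥ 3. Therefore the treewidth is 3.

Treewidth 3.
One such decomposition:
Bags: B1 = {0, 1, 5, 6}  B2 = {0, 1, 3, 5}  B3 = {0, 2, 5, 6}  B4 = {0, 2, 5, 7}  B5 = {0, 2, 4, 7}
Tree: B1–B2, B1–B3, B3–B4, B4–B5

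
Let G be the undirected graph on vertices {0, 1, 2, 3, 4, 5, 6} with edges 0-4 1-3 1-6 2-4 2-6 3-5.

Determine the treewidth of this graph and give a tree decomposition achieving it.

Treewidth 1.
One such decomposition:
Bags: B1 = {0, 4}  B2 = {2, 4}  B3 = {2, 6}  B4 = {1, 6}  B5 = {1, 3}  B6 = {3, 5}
Tree: B1–B2, B2–B3, B3–B4, B4–B5, B5–B6

The largest bag has 2 vertices, giving width 1; this decomposition certifies tw(G) ≤ 1. Since G has at least one edge (e.g. 0–4), it is not an edgeless graph, so tw(G) ≥ 1. The upper and lower bounds meet at 1, so that is the treewidth.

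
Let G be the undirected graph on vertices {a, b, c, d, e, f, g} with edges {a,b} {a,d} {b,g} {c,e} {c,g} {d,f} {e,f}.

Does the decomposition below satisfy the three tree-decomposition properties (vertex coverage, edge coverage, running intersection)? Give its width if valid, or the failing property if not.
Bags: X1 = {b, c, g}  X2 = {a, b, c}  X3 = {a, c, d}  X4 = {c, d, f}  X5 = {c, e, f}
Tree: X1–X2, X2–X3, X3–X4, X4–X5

Every vertex of G appears in some bag (union = {a, b, c, d, e, f, g}); every edge is covered by a bag; and for each vertex v the set of bags containing v is connected in the bag tree. The decomposition is therefore valid. The largest bag has 3 vertices, so the width is 2.

Yes; width 2.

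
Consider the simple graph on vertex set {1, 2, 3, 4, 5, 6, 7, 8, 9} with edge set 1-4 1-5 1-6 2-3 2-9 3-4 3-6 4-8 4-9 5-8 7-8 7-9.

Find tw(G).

3

A width-3 tree decomposition is:
Bags: B1 = {5, 7, 8, 9}  B2 = {4, 5, 8, 9}  B3 = {1, 4, 5, 9}  B4 = {1, 2, 4, 9}  B5 = {1, 2, 3, 4}  B6 = {1, 2, 3, 6}
Tree: B1–B2, B2–B3, B3–B4, B4–B5, B5–B6
The largest bag has 4 vertices, giving width 3; this decomposition certifies tw(G) ≤ 3. For the lower bound: the 4 vertex sets {5,7,8}, {9}, {4}, {1,2,3,6} are disjoint, each induces a connected subgraph, and every pair is joined by at least one edge of G. Contracting each set to a single vertex therefore yields K_{4} as a minor, and since treewidth is minor-monotone, tw(G) ≥ tw(K_{4}) = 3. Therefore the treewidth is 3.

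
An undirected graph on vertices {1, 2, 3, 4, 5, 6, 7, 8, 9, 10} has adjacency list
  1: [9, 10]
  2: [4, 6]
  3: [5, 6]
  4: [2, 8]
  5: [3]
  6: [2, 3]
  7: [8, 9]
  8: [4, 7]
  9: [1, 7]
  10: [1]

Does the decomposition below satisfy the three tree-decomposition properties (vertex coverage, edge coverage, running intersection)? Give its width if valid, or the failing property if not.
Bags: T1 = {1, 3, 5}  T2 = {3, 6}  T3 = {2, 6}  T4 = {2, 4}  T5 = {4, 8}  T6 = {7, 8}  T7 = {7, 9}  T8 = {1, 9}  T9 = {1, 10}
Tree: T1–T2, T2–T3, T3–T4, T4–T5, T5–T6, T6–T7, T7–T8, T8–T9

No — bags containing vertex 1 are not connected in the tree.

A tree decomposition must satisfy three properties: every vertex lies in some bag; for every edge, both endpoints lie together in some bag; and for every vertex, the bags containing it form a connected subtree. Here bags containing vertex 1 are not connected in the tree, so the decomposition is invalid.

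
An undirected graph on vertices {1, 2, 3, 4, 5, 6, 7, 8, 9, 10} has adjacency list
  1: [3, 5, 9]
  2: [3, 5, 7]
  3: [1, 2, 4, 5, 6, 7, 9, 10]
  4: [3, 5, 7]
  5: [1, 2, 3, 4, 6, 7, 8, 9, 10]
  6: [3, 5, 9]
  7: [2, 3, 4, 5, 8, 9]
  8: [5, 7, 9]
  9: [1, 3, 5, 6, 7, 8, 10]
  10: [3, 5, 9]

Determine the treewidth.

3

A width-3 tree decomposition is:
Bags: B1 = {1, 3, 5, 9}  B2 = {3, 5, 7, 9}  B3 = {3, 5, 6, 9}  B4 = {2, 3, 5, 7}  B5 = {3, 4, 5, 7}  B6 = {5, 7, 8, 9}  B7 = {3, 5, 9, 10}
Tree: B1–B2, B1–B3, B2–B4, B2–B5, B2–B6, B2–B7
The largest bag has 4 vertices, giving width 3; this decomposition certifies tw(G) ≤ 3. On the other hand G contains the 4-clique {5, 7, 8, 9}. A clique must lie in a single bag of any decomposition, so no decomposition can have width below 3. Combining the bounds, tw(G) = 3.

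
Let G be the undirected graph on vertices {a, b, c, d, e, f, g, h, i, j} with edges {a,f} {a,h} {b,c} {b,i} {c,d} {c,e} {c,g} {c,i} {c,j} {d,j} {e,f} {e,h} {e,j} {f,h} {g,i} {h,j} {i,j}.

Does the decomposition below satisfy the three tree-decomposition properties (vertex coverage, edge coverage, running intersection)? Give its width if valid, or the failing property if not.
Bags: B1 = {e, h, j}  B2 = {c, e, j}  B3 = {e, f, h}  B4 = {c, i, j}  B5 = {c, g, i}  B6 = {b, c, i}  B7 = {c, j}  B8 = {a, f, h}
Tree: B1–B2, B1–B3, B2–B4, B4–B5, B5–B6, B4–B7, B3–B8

No — vertex d appears in no bag.

A tree decomposition must satisfy three properties: every vertex lies in some bag; for every edge, both endpoints lie together in some bag; and for every vertex, the bags containing it form a connected subtree. Here vertex d appears in no bag, so the decomposition is invalid.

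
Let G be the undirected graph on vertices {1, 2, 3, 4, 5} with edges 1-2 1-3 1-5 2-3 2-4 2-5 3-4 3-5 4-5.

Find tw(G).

3

A width-3 tree decomposition is:
Bags: B1 = {2, 3, 4, 5}  B2 = {1, 2, 3, 5}
Tree: B1–B2
Every bag has size at most 4, so the width is 4 − 1 = 3 and tw(G) ≤ 3. For the lower bound, the 4 vertices {1, 2, 3, 5} are pairwise adjacent, and any tree decomposition puts a clique entirely inside one bag — forcing width ≥ 3. Therefore the treewidth is 3.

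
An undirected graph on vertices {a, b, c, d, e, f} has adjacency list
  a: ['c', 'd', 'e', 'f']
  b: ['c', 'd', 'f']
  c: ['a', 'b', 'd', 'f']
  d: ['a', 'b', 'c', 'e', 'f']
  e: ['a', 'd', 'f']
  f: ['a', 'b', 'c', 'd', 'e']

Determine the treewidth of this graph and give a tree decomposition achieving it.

Treewidth 3.
One such decomposition:
Bags: B1 = {a, c, d, f}  B2 = {a, d, e, f}  B3 = {b, c, d, f}
Tree: B1–B2, B1–B3

The largest bag has 4 vertices, giving width 3; this decomposition certifies tw(G) ≤ 3. On the other hand G contains the 4-clique {a, d, e, f}. A clique must lie in a single bag of any decomposition, so no decomposition can have width below 3. Hence tw(G) = 3 exactly.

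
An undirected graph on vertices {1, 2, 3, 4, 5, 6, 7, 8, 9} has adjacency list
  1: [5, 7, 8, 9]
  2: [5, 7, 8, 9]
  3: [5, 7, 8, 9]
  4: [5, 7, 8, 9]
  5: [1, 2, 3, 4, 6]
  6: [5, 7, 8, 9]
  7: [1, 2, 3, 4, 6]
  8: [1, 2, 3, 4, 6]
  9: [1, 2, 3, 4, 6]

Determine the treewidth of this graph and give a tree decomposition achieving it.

Every bag has size at most 5, so the width is 5 − 1 = 4 and tw(G) ≤ 4. For the lower bound: the 5 vertex sets {2,7}, {4,9}, {3,5}, {8}, {1} are disjoint, each induces a connected subgraph, and every pair is joined by at least one edge of G. Contracting each set to a single vertex therefore yields K_{5} as a minor, and since treewidth is minor-monotone, tw(G) ≥ tw(K_{5}) = 4. Hence tw(G) = 4 exactly.

Treewidth 4.
Bags: B1 = {2, 5, 7, 8, 9}  B2 = {4, 5, 7, 8, 9}  B3 = {3, 5, 7, 8, 9}  B4 = {1, 5, 7, 8, 9}  B5 = {5, 6, 7, 8, 9}
Tree: B1–B2, B2–B3, B3–B4, B4–B5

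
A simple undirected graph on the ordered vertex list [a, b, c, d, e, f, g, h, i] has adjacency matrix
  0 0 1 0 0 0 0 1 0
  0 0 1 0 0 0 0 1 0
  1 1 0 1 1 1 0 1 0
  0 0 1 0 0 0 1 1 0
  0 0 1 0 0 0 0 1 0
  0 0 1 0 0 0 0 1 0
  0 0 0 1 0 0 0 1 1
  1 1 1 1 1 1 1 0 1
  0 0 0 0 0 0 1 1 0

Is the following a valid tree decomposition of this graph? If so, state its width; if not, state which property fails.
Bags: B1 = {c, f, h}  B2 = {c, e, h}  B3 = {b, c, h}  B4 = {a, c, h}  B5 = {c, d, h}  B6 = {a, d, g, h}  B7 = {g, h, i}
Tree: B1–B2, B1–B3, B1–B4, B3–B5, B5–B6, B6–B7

No — bags containing vertex a are not connected in the tree.

A tree decomposition must satisfy three properties: every vertex lies in some bag; for every edge, both endpoints lie together in some bag; and for every vertex, the bags containing it form a connected subtree. Here bags containing vertex a are not connected in the tree, so the decomposition is invalid.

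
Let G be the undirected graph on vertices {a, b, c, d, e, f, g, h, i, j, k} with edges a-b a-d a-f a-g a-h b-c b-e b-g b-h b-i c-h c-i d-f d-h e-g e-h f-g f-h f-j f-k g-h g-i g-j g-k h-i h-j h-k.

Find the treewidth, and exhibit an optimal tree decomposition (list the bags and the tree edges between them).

Treewidth 3.
One optimal decomposition is:
Bags: B1 = {a, f, g, h}  B2 = {a, b, g, h}  B3 = {b, e, g, h}  B4 = {b, g, h, i}  B5 = {a, d, f, h}  B6 = {f, g, h, k}  B7 = {f, g, h, j}  B8 = {b, c, h, i}
Tree: B1–B2, B2–B3, B3–B4, B1–B5, B1–B6, B6–B7, B4–B8

Each bag holds 4 vertices, so the decomposition has width 3, which upper-bounds the treewidth. Conversely, {a, d, f, h} is a clique of size 4, and the vertices of any clique must share a bag in every tree decomposition; so some bag has ≥ 4 vertices and tw(G) ≥ 3. Therefore the treewidth is 3.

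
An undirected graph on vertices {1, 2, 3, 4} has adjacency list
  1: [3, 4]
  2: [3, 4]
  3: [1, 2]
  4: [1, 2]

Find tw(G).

2

A width-2 tree decomposition is:
Bags: B1 = {1, 3, 4}  B2 = {2, 3, 4}
Tree: B1–B2
The largest bag has 3 vertices, giving width 2; this decomposition certifies tw(G) ≤ 2. The edges 3–1–4–2–3 form a cycle, so G is not a tree and its treewidth is at least 2. Combining the bounds, tw(G) = 2.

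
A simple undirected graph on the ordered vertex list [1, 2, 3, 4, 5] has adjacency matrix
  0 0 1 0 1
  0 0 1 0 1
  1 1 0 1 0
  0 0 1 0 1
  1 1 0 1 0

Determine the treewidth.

2

A width-2 tree decomposition is:
Bags: B1 = {3, 4, 5}  B2 = {2, 3, 5}  B3 = {1, 3, 5}
Tree: B1–B2, B2–B3
Each bag holds 3 vertices, so the decomposition has width 2, which upper-bounds the treewidth. The edges 4–3–2–5–4 form a cycle, so G is not a tree and its treewidth is at least 2. Combining the bounds, tw(G) = 2.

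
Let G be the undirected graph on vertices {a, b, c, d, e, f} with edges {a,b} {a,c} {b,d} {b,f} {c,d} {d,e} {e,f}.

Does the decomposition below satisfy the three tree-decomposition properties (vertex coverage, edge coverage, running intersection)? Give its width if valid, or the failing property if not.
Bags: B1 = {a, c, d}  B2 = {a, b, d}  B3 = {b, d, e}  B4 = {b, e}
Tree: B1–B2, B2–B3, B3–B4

No — vertex f appears in no bag.

A tree decomposition must satisfy three properties: every vertex lies in some bag; for every edge, both endpoints lie together in some bag; and for every vertex, the bags containing it form a connected subtree. Here vertex f appears in no bag, so the decomposition is invalid.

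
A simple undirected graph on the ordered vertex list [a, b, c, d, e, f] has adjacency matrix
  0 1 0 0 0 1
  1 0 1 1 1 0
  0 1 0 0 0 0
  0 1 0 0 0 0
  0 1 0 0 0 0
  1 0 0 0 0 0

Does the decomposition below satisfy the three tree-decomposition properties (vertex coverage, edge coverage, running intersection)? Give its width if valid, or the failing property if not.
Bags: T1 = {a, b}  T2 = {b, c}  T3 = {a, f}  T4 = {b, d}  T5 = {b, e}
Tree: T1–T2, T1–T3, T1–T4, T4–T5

Every vertex of G appears in some bag (union = {a, b, c, d, e, f}); every edge is covered by a bag; and for each vertex v the set of bags containing v is connected in the bag tree. The decomposition is therefore valid. The largest bag has 2 vertices, so the width is 1.

Yes; width 1.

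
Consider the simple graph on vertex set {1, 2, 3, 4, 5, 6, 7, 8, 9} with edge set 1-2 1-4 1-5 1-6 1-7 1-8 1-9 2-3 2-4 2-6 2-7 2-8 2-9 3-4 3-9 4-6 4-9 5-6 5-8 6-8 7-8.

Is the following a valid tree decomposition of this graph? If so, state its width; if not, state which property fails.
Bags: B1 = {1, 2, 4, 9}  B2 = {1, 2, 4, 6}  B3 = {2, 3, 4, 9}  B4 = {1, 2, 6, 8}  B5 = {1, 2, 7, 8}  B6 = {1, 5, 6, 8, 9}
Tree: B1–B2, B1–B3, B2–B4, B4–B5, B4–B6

No — bags containing vertex 9 are not connected in the tree.

A tree decomposition must satisfy three properties: every vertex lies in some bag; for every edge, both endpoints lie together in some bag; and for every vertex, the bags containing it form a connected subtree. Here bags containing vertex 9 are not connected in the tree, so the decomposition is invalid.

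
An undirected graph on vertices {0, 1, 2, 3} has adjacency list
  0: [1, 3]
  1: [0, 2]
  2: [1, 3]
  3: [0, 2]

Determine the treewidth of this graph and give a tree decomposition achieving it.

Every bag has size at most 3, so the width is 3 − 1 = 2 and tw(G) ≤ 2. The edges 1–2–3–0–1 form a cycle, so G is not a tree and its treewidth is at least 2. Hence tw(G) = 2 exactly.

Treewidth 2.
Bags: B1 = {1, 2, 3}  B2 = {0, 1, 3}
Tree: B1–B2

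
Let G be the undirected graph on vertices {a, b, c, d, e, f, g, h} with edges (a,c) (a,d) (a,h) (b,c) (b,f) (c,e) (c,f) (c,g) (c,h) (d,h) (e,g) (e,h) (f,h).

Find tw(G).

2

A width-2 tree decomposition is:
Bags: B1 = {c, e, h}  B2 = {c, f, h}  B3 = {a, c, h}  B4 = {a, d, h}  B5 = {c, e, g}  B6 = {b, c, f}
Tree: B1–B2, B2–B3, B3–B4, B1–B5, B2–B6
The largest bag has 3 vertices, giving width 2; this decomposition certifies tw(G) ≤ 2. Conversely, {a, d, h} is a clique of size 3, and the vertices of any clique must share a bag in every tree decomposition; so some bag has ≥ 3 vertices and tw(G) ≥ 2. Hence tw(G) = 2 exactly.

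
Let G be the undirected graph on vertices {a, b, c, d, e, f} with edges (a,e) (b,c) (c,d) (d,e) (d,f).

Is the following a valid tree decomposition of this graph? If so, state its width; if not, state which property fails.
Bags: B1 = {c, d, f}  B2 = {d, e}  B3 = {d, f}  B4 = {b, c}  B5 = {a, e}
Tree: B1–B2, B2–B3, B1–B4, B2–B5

No — bags containing vertex f are not connected in the tree.

A tree decomposition must satisfy three properties: every vertex lies in some bag; for every edge, both endpoints lie together in some bag; and for every vertex, the bags containing it form a connected subtree. Here bags containing vertex f are not connected in the tree, so the decomposition is invalid.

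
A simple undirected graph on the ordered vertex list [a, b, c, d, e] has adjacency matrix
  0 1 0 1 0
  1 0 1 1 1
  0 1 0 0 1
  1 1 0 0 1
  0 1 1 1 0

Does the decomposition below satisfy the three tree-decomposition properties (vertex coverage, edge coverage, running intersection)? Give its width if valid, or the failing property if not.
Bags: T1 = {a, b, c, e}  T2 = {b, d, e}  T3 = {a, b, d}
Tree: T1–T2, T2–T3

A tree decomposition must satisfy three properties: every vertex lies in some bag; for every edge, both endpoints lie together in some bag; and for every vertex, the bags containing it form a connected subtree. Here bags containing vertex a are not connected in the tree, so the decomposition is invalid.

No — bags containing vertex a are not connected in the tree.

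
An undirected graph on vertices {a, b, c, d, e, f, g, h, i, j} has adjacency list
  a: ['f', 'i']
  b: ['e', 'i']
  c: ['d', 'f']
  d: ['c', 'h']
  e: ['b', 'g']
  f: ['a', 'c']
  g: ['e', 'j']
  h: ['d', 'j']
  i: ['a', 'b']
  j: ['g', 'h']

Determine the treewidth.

2

A width-2 tree decomposition is:
Bags: B1 = {a, c, f}  B2 = {a, c, d}  B3 = {a, d, h}  B4 = {a, h, j}  B5 = {a, g, j}  B6 = {a, e, g}  B7 = {a, b, e}  B8 = {a, b, i}
Tree: B1–B2, B2–B3, B3–B4, B4–B5, B5–B6, B6–B7, B7–B8
The largest bag has 3 vertices, giving width 2; this decomposition certifies tw(G) ≤ 2. Since a–f–c–d–h–j–g–e–b–i–a is a cycle in G, G is not acyclic. Forests are exactly the graphs of treewidth ≤ 1, so tw(G) ≥ 2. Combining the bounds, tw(G) = 2.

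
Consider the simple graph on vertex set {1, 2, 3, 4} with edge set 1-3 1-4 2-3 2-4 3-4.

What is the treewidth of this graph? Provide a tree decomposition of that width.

Every bag has size at most 3, so the width is 3 − 1 = 2 and tw(G) ≤ 2. Conversely, {1, 3, 4} is a clique of size 3, and the vertices of any clique must share a bag in every tree decomposition; so some bag has ≥ 3 vertices and tw(G) ≥ 2. Hence tw(G) = 2 exactly.

Treewidth 2.
Bags: B1 = {1, 3, 4}  B2 = {2, 3, 4}
Tree: B1–B2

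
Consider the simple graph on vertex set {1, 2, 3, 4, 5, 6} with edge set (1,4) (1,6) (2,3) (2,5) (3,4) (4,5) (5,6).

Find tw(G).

2

A width-2 tree decomposition is:
Bags: B1 = {1, 5, 6}  B2 = {1, 4, 5}  B3 = {2, 4, 5}  B4 = {2, 3, 4}
Tree: B1–B2, B2–B3, B3–B4
Each bag holds 3 vertices, so the decomposition has width 2, which upper-bounds the treewidth. For the lower bound, G contains the cycle 6–1–4–5–6, so G is not a forest; only forests have treewidth ≤ 1, hence tw(G) ≥ 2. Hence tw(G) = 2 exactly.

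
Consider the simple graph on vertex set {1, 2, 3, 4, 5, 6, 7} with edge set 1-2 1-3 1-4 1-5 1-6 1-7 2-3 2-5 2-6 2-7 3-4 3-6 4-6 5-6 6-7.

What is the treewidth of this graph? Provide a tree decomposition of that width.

Treewidth 3.
Bags: B1 = {1, 3, 4, 6}  B2 = {1, 2, 3, 6}  B3 = {1, 2, 6, 7}  B4 = {1, 2, 5, 6}
Tree: B1–B2, B2–B3, B3–B4

Each bag holds 4 vertices, so the decomposition has width 3, which upper-bounds the treewidth. On the other hand G contains the 4-clique {1, 2, 3, 6}. A clique must lie in a single bag of any decomposition, so no decomposition can have width below 3. Combining the bounds, tw(G) = 3.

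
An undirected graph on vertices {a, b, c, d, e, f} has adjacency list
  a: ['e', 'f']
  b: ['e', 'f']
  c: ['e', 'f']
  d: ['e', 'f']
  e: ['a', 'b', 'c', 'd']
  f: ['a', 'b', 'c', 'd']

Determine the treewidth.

2

A width-2 tree decomposition is:
Bags: B1 = {b, e, f}  B2 = {c, e, f}  B3 = {a, e, f}  B4 = {d, e, f}
Tree: B1–B2, B2–B3, B3–B4
Each bag holds 3 vertices, so the decomposition has width 2, which upper-bounds the treewidth. For the lower bound, G contains the cycle b–e–c–f–b, so G is not a forest; only forests have treewidth ≤ 1, hence tw(G) ≥ 2. Therefore the treewidth is 2.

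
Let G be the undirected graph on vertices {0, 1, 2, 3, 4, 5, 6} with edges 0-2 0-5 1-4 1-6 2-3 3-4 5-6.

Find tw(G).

A width-2 tree decomposition is:
Bags: B1 = {1, 5, 6}  B2 = {1, 4, 5}  B3 = {3, 4, 5}  B4 = {2, 3, 5}  B5 = {0, 2, 5}
Tree: B1–B2, B2–B3, B3–B4, B4–B5
Each bag holds 3 vertices, so the decomposition has width 2, which upper-bounds the treewidth. For the lower bound, G contains the cycle 5–6–1–4–3–2–0–5, so G is not a forest; only forests have treewidth ≤ 1, hence tw(G) ≥ 2. Therefore the treewidth is 2.

2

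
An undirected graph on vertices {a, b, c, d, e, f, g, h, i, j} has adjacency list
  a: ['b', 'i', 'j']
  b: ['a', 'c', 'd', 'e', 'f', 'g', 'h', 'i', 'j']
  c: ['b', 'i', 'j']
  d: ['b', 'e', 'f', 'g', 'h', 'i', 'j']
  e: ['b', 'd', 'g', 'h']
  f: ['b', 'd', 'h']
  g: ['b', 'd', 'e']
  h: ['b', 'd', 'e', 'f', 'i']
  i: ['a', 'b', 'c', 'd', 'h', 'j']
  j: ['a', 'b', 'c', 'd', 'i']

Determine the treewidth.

A width-3 tree decomposition is:
Bags: B1 = {b, d, e, h}  B2 = {b, d, h, i}  B3 = {b, d, i, j}  B4 = {b, c, i, j}  B5 = {b, d, f, h}  B6 = {a, b, i, j}  B7 = {b, d, e, g}
Tree: B1–B2, B2–B3, B3–B4, B2–B5, B4–B6, B1–B7
Each bag holds 4 vertices, so the decomposition has width 3, which upper-bounds the treewidth. Conversely, {b, d, e, g} is a clique of size 4, and the vertices of any clique must share a bag in every tree decomposition; so some bag has ≥ 4 vertices and tw(G) ≥ 3. Hence tw(G) = 3 exactly.

3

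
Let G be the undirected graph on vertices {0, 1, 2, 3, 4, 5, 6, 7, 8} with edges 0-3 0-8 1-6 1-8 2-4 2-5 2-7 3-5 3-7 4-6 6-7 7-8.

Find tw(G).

3

A width-3 tree decomposition is:
Bags: B1 = {0, 3, 5, 8}  B2 = {3, 5, 7, 8}  B3 = {2, 5, 7, 8}  B4 = {1, 2, 7, 8}  B5 = {1, 2, 6, 7}  B6 = {1, 2, 4, 6}
Tree: B1–B2, B2–B3, B3–B4, B4–B5, B5–B6
The largest bag has 4 vertices, giving width 3; this decomposition certifies tw(G) ≤ 3. For the lower bound: the 4 vertex sets {0,3,5}, {8}, {7}, {1,2,4,6} are disjoint, each induces a connected subgraph, and every pair is joined by at least one edge of G. Contracting each set to a single vertex therefore yields K_{4} as a minor, and since treewidth is minor-monotone, tw(G) ≥ tw(K_{4}) = 3. The upper and lower bounds meet at 3, so that is the treewidth.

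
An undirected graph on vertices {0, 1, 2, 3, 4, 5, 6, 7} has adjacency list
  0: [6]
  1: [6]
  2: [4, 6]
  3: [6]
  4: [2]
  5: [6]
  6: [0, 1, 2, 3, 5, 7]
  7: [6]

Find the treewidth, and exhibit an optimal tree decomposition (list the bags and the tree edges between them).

Treewidth 1.
Bags: B1 = {2, 6}  B2 = {0, 6}  B3 = {6, 7}  B4 = {1, 6}  B5 = {5, 6}  B6 = {3, 6}  B7 = {2, 4}
Tree: B1–B2, B1–B3, B1–B4, B1–B5, B1–B6, B1–B7

The largest bag has 2 vertices, giving width 1; this decomposition certifies tw(G) ≤ 1. Since G has at least one edge (e.g. 6–2), it is not an edgeless graph, so tw(G) ≥ 1. Therefore the treewidth is 1.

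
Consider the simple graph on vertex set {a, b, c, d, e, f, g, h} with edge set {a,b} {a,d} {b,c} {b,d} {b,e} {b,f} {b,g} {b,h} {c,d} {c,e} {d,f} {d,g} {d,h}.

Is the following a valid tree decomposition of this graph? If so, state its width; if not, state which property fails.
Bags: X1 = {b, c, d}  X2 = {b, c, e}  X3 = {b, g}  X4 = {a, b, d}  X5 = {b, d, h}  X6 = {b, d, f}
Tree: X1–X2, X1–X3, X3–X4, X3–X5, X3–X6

No — edge (d,g) lies in no bag.

A tree decomposition must satisfy three properties: every vertex lies in some bag; for every edge, both endpoints lie together in some bag; and for every vertex, the bags containing it form a connected subtree. Here edge (d,g) lies in no bag, so the decomposition is invalid.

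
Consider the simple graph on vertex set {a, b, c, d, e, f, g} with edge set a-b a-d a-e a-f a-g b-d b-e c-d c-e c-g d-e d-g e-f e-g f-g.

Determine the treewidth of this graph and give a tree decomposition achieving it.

Treewidth 3.
One optimal decomposition is:
Bags: B1 = {a, d, e, g}  B2 = {a, e, f, g}  B3 = {c, d, e, g}  B4 = {a, b, d, e}
Tree: B1–B2, B1–B3, B1–B4

Each bag holds 4 vertices, so the decomposition has width 3, which upper-bounds the treewidth. Conversely, {c, d, e, g} is a clique of size 4, and the vertices of any clique must share a bag in every tree decomposition; so some bag has ≥ 4 vertices and tw(G) ≥ 3. Hence tw(G) = 3 exactly.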